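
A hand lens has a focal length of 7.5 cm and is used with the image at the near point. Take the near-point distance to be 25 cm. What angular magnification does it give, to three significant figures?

4.33

M = 1 + D/f = 1 + 25/7.5 = 4.333.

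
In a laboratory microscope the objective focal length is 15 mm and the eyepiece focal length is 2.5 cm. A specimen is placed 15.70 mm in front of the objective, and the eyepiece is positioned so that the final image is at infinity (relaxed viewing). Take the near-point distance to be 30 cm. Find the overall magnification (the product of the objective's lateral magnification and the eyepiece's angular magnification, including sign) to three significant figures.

-257

Convert to cm: f_obj = 15 mm = 1.5 cm; d_o = 15.70 mm = 1.57 cm.
Objective: 1/d_i = 1/f_obj - 1/d_o = 1/1.5 - 1/1.57 = 0.02972 cm^-1, so d_i = 33.643 cm.
m_obj = -d_i/d_o = -33.643/1.57 = -21.429.
Eyepiece angular magnification (image at infinity): M_eye = D/f_e = 30/2.5 = 12.000.
Overall M = m_obj x M_eye = (-21.429)(12.000) = -257.14.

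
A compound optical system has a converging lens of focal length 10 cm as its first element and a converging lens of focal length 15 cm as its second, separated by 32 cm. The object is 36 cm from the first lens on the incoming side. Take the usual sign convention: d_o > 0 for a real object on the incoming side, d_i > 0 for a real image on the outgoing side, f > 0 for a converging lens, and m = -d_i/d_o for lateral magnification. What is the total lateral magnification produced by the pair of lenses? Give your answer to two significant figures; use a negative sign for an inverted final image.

1.8

Applying the thin-lens equation to the first lens, 1/10 = 1/36 + 1/d_i1, which gives d_i1 = 13.846 cm.
Its lateral magnification is m_1 = -d_i1/d_o1 = -(13.846)/36 = -0.3846.
That image sits 18.154 cm in front of the second lens, so d_o2 = 18.154 cm.
Applying the thin-lens equation again with f_2 = 15 cm and d_o2 = 18.154 cm gives d_i2 = 86.341 cm.
m_2 = -(86.341)/(18.154) = -4.7561.
Overall magnification: m = m_1 m_2 = 1.8293.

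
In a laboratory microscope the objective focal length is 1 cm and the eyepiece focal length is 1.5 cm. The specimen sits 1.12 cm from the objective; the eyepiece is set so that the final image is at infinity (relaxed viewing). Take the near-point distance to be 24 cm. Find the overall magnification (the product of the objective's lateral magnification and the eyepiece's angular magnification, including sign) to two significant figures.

-130

Objective: 1/d_i = 1/f_obj - 1/d_o = 1/1 - 1/1.12 = 0.10714 cm^-1, so d_i = 9.333 cm.
m_obj = -d_i/d_o = -9.333/1.12 = -8.333.
Eyepiece angular magnification (image at infinity): M_eye = D/f_e = 24/1.5 = 16.000.
Overall M = m_obj x M_eye = (-8.333)(16.000) = -133.33.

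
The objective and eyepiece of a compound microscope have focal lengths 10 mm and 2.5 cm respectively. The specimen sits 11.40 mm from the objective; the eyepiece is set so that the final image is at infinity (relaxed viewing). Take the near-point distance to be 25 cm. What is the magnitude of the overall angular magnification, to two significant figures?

71

Convert to cm: f_obj = 10 mm = 1 cm; d_o = 11.40 mm = 1.14 cm.
Objective: 1/d_i = 1/f_obj - 1/d_o = 1/1 - 1/1.14 = 0.12281 cm^-1, so d_i = 8.143 cm.
m_obj = -d_i/d_o = -8.143/1.14 = -7.143.
Eyepiece angular magnification (image at infinity): M_eye = D/f_e = 25/2.5 = 10.000.
Overall M = m_obj x M_eye = (-7.143)(10.000) = -71.43.
|M| = 71.43.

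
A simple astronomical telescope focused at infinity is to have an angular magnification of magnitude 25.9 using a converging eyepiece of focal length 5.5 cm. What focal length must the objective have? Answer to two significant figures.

|M| = f_obj/|f_eye|, so f_obj = |M| x |f_eye| = 25.9 x 5.5 = 142.450 cm.

140 cm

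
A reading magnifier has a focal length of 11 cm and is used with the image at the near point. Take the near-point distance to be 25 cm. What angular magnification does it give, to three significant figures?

3.27

M = 1 + D/f = 1 + 25/11 = 3.273.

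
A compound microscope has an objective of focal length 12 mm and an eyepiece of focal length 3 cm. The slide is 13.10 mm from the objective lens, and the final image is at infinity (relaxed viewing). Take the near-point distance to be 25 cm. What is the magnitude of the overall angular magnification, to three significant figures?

Convert to cm: f_obj = 12 mm = 1.2 cm; d_o = 13.10 mm = 1.31 cm.
Objective: 1/d_i = 1/f_obj - 1/d_o = 1/1.2 - 1/1.31 = 0.06997 cm^-1, so d_i = 14.291 cm.
m_obj = -d_i/d_o = -14.291/1.31 = -10.909.
Eyepiece angular magnification (image at infinity): M_eye = D/f_e = 25/3 = 8.333.
Overall M = m_obj x M_eye = (-10.909)(8.333) = -90.91.
|M| = 90.91.

90.9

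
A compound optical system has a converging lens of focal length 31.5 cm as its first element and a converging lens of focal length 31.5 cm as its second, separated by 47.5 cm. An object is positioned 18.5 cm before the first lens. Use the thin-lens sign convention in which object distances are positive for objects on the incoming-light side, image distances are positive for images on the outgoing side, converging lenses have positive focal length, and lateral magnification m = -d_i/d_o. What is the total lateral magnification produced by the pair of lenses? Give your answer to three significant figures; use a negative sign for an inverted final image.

-1.25

First lens: d_i1 = 1/(1/31.5 - 1/18.5) = -44.827 cm.
m_1 = -(-44.827)/18.5 = 2.4231.
With d_i1 < 0 the first image is virtual and lies on the object side; the object distance for lens 2 is d_o2 = 47.5 - (-44.827) = 92.327 cm.
Second lens: d_i2 = 1/(1/31.5 - 1/(92.327)) = 47.813 cm.
m_2 = -(47.813)/(92.327) = -0.5179.
Overall magnification: m = m_1 m_2 = -1.2548.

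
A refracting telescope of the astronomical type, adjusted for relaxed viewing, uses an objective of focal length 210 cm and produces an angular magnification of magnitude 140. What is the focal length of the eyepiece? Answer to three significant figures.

|M| = f_obj/f_eye, so f_eye = f_obj/|M| = 210/140.0 = 1.500 cm.

1.50 cm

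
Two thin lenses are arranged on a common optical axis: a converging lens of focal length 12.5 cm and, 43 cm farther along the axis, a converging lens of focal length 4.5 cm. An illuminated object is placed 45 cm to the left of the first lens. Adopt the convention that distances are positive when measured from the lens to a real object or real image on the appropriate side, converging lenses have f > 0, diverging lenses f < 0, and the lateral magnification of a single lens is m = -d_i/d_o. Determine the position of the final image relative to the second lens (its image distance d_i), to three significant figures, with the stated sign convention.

Lens 1: 1/d_i1 = 1/f_1 - 1/d_o1 = 1/12.5 - 1/45 = 0.05778 cm^-1, so d_i1 = 17.308 cm.
Object distance for lens 2: d_o2 = 43 - 17.308 = 25.692 cm.
Lens 2: 1/d_i2 = 1/f_2 - 1/d_o2 = 1/4.5 - 1/(25.692) = 0.18330 cm^-1, so d_i2 = 5.456 cm.

5.46 cm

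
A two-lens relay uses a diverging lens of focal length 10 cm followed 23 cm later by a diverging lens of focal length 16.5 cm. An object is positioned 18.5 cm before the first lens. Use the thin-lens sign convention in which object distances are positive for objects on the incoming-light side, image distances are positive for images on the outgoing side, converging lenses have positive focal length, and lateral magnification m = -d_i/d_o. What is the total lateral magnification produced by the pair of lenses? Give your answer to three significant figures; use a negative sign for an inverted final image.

0.126

First lens: d_i1 = 1/(1/(-10) - 1/18.5) = -6.491 cm.
m_1 = -(-6.491)/18.5 = 0.3509.
The intermediate image is virtual, 6.491 cm to the left of lens 1, so d_o2 = L - d_i1 = 23 - (-6.491) = 29.491 cm.
Second lens: d_i2 = 1/(1/(-16.5) - 1/(29.491)) = -10.580 cm.
m_2 = -(-10.580)/(29.491) = 0.3588.
The system's lateral magnification is m_1 m_2 = (0.3509)(0.3588) = 0.1259.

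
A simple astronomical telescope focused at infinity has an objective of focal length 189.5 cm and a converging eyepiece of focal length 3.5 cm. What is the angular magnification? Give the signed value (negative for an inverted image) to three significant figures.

M = -f_obj/f_eye = -189.5/(3.5) = -54.143.

-54.1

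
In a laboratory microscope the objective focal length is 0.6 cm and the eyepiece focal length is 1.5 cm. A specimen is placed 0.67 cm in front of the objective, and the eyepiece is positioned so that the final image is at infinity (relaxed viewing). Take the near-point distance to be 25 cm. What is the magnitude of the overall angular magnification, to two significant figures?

Objective: 1/d_i = 1/f_obj - 1/d_o = 1/0.6 - 1/0.67 = 0.17413 cm^-1, so d_i = 5.743 cm.
m_obj = -d_i/d_o = -5.743/0.67 = -8.571.
Eyepiece angular magnification (image at infinity): M_eye = D/f_e = 25/1.5 = 16.667.
Overall M = m_obj x M_eye = (-8.571)(16.667) = -142.86.
|M| = 142.86.

140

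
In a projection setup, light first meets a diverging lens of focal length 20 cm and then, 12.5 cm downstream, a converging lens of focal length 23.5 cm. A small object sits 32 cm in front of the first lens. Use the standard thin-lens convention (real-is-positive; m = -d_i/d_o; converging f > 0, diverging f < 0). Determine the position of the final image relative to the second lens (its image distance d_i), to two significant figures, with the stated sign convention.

First lens: d_i1 = 1/(1/(-20) - 1/32) = -12.308 cm.
With d_i1 < 0 the first image is virtual and lies on the object side; the object distance for lens 2 is d_o2 = 12.5 - (-12.308) = 24.808 cm.
Second lens: d_i2 = 1/(1/23.5 - 1/(24.808)) = 445.809 cm.

450 cm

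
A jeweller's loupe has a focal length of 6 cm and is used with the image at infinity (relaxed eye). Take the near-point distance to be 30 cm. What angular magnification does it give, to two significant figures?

5.0

M = D/f = 30/6 = 5.000.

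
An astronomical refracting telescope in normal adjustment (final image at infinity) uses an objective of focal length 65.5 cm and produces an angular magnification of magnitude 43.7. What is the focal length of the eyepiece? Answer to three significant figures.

|M| = f_obj/f_eye, so f_eye = f_obj/|M| = 65.5/43.7 = 1.499 cm.

1.50 cm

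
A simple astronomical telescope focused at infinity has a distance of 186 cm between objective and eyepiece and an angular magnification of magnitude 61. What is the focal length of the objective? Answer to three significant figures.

In normal adjustment the tube length equals f_obj + f_eye and |M| = f_obj/f_eye.
So f_obj = 61 f_eye and 61 f_eye + f_eye = 186 cm, giving f_eye = 186/62 = 3.000 cm and f_obj = 183.000 cm.

183 cm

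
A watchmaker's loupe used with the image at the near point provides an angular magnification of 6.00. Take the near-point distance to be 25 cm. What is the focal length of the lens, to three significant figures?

For the image at the near point, M = 1 + D/f.
f = D/(M - 1) = 25/(6.0 - 1) = 5.000 cm.

5.00 cm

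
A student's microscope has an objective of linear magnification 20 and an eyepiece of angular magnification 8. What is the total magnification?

The overall magnification of a compound microscope is the product of the objective and eyepiece magnifications:
M = M_obj x M_eye = 20 x 8 = 160.

160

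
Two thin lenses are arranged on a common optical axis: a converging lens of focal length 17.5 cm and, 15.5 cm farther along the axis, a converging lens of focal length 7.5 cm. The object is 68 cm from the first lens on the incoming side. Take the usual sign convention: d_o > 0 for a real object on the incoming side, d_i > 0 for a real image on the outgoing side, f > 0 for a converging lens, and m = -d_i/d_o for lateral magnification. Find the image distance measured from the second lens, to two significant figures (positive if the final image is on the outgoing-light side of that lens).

First lens: d_i1 = 1/(1/17.5 - 1/68) = 23.564 cm.
Since 23.564 cm > 15.5 cm, the first image lies past the second lens and serves as a virtual object: d_o2 = L - d_i1 = -8.064 cm.
Second lens: d_i2 = 1/(1/7.5 - 1/(-8.064)) = 3.886 cm.

3.9 cm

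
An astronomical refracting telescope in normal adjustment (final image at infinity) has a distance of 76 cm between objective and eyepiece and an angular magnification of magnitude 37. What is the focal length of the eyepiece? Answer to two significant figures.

In normal adjustment the tube length equals f_obj + f_eye and |M| = f_obj/f_eye.
So f_obj = 37 f_eye and 37 f_eye + f_eye = 76 cm, giving f_eye = 76/38 = 2.000 cm and f_obj = 74.000 cm.

2.0 cm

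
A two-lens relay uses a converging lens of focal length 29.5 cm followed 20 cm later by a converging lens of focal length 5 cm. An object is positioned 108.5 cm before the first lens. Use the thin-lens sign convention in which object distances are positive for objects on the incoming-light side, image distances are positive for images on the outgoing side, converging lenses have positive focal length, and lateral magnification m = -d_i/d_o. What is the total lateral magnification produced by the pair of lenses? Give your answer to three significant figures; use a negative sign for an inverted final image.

First lens: d_i1 = 1/(1/29.5 - 1/108.5) = 40.516 cm.
m_1 = -(40.516)/108.5 = -0.3734.
Since 40.516 cm > 20 cm, the first image lies past the second lens and serves as a virtual object: d_o2 = L - d_i1 = -20.516 cm.
Second lens: d_i2 = 1/(1/5 - 1/(-20.516)) = 4.020 cm.
m_2 = -(4.020)/(-20.516) = 0.1960.
Overall magnification: m = m_1 m_2 = -0.0732.

-0.0732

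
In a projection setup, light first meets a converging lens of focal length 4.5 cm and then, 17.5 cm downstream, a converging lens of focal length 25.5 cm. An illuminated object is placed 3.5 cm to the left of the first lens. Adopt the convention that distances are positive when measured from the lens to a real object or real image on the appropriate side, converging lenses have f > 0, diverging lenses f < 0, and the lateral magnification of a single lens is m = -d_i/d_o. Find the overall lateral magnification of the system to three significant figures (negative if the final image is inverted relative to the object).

-14.8

Applying the thin-lens equation to the first lens, 1/4.5 = 1/3.5 + 1/d_i1, which gives d_i1 = -15.750 cm.
Its lateral magnification is m_1 = -d_i1/d_o1 = -(-15.750)/3.5 = 4.5000.
With d_i1 < 0 the first image is virtual and lies on the object side; the object distance for lens 2 is d_o2 = 17.5 - (-15.750) = 33.250 cm.
Applying the thin-lens equation again with f_2 = 25.5 cm and d_o2 = 33.250 cm gives d_i2 = 109.403 cm.
m_2 = -(109.403)/(33.250) = -3.2903.
Overall magnification: m = m_1 m_2 = -14.8065.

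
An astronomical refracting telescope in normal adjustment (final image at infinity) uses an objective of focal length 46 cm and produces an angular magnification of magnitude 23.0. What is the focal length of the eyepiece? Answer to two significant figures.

|M| = f_obj/f_eye, so f_eye = f_obj/|M| = 46/23.0 = 2.000 cm.

2.0 cm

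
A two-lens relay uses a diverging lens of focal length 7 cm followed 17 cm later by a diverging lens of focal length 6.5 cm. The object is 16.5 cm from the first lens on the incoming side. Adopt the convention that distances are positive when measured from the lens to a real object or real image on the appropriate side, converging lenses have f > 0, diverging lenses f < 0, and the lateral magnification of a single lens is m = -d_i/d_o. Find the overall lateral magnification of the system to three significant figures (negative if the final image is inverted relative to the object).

Applying the thin-lens equation to the first lens, 1/(-7) = 1/16.5 + 1/d_i1, which gives d_i1 = -4.915 cm.
Its lateral magnification is m_1 = -d_i1/d_o1 = -(-4.915)/16.5 = 0.2979.
The intermediate image is virtual, 4.915 cm to the left of lens 1, so d_o2 = L - d_i1 = 17 - (-4.915) = 21.915 cm.
Applying the thin-lens equation again with f_2 = -6.5 cm and d_o2 = 21.915 cm gives d_i2 = -5.013 cm.
m_2 = -(-5.013)/(21.915) = 0.2288.
Total m = m_1 x m_2 = (0.2979)(0.2288) = 0.0681.

0.0681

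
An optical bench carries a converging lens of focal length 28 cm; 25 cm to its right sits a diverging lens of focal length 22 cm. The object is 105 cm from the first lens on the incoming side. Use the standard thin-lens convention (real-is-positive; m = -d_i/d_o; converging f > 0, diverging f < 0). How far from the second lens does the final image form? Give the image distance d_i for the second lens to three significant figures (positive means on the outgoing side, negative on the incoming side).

32.9 cm

First lens: d_i1 = 1/(1/28 - 1/105) = 38.182 cm.
Since 38.182 cm > 25 cm, the first image lies past the second lens and serves as a virtual object: d_o2 = L - d_i1 = -13.182 cm.
Second lens: d_i2 = 1/(1/(-22) - 1/(-13.182)) = 32.887 cm.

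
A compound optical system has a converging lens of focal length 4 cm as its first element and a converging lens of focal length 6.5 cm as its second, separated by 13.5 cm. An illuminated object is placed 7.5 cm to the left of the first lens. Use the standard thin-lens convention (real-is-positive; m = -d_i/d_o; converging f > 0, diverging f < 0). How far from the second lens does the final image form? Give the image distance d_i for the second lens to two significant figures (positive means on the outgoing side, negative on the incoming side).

-20 cm

First lens: d_i1 = 1/(1/4 - 1/7.5) = 8.571 cm.
That image sits 4.929 cm in front of the second lens, so d_o2 = 4.929 cm.
Second lens: d_i2 = 1/(1/6.5 - 1/(4.929)) = -20.386 cm.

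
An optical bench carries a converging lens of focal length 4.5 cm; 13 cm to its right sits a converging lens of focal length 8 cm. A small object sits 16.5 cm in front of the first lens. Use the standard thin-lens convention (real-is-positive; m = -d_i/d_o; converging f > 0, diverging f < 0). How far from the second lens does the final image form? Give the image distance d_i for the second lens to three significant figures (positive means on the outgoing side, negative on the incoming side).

-45.9 cm

Applying the thin-lens equation to the first lens, 1/4.5 = 1/16.5 + 1/d_i1, which gives d_i1 = 6.188 cm.
That image sits 6.812 cm in front of the second lens, so d_o2 = 6.812 cm.
Applying the thin-lens equation again with f_2 = 8 cm and d_o2 = 6.812 cm gives d_i2 = -45.895 cm.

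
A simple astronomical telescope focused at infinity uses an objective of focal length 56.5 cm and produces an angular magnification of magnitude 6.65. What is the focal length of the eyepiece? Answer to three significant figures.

|M| = f_obj/f_eye, so f_eye = f_obj/|M| = 56.5/6.65 = 8.496 cm.

8.50 cm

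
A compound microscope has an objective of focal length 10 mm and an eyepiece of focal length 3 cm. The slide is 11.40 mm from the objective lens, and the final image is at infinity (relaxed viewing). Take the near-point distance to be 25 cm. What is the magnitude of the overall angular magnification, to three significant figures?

59.5

Convert to cm: f_obj = 10 mm = 1 cm; d_o = 11.40 mm = 1.14 cm.
Objective: 1/d_i = 1/f_obj - 1/d_o = 1/1 - 1/1.14 = 0.12281 cm^-1, so d_i = 8.143 cm.
m_obj = -d_i/d_o = -8.143/1.14 = -7.143.
Eyepiece angular magnification (image at infinity): M_eye = D/f_e = 25/3 = 8.333.
Overall M = m_obj x M_eye = (-7.143)(8.333) = -59.52.
|M| = 59.52.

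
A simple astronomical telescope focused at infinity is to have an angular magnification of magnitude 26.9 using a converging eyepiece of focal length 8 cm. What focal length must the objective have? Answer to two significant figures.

220 cm

|M| = f_obj/|f_eye|, so f_obj = |M| x |f_eye| = 26.9 x 8 = 215.200 cm.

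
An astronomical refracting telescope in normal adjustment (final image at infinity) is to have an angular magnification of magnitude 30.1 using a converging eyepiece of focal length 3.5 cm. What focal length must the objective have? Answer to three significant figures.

|M| = f_obj/|f_eye|, so f_obj = |M| x |f_eye| = 30.1 x 3.5 = 105.350 cm.

105 cm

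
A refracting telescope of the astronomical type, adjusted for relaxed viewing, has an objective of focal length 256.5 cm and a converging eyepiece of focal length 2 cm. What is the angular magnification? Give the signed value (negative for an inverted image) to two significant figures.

-130

M = -f_obj/f_eye = -256.5/(2) = -128.250.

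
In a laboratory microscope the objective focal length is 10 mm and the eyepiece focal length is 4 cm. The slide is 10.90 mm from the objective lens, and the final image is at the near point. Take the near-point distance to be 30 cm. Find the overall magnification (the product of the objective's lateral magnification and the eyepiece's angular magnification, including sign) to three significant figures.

Convert to cm: f_obj = 10 mm = 1 cm; d_o = 10.90 mm = 1.09 cm.
Objective: 1/d_i = 1/f_obj - 1/d_o = 1/1 - 1/1.09 = 0.08257 cm^-1, so d_i = 12.111 cm.
m_obj = -d_i/d_o = -12.111/1.09 = -11.111.
Eyepiece angular magnification (image at near point): M_eye = 1 + D/f_e = 1 + 30/4 = 8.500.
Overall M = m_obj x M_eye = (-11.111)(8.500) = -94.44.

-94.4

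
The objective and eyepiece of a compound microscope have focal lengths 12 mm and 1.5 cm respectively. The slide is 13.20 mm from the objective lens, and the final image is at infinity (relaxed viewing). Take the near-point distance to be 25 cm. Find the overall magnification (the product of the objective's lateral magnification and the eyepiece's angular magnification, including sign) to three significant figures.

Convert to cm: f_obj = 12 mm = 1.2 cm; d_o = 13.20 mm = 1.32 cm.
Objective: 1/d_i = 1/f_obj - 1/d_o = 1/1.2 - 1/1.32 = 0.07576 cm^-1, so d_i = 13.200 cm.
m_obj = -d_i/d_o = -13.200/1.32 = -10.000.
Eyepiece angular magnification (image at infinity): M_eye = D/f_e = 25/1.5 = 16.667.
Overall M = m_obj x M_eye = (-10.000)(16.667) = -166.67.

-167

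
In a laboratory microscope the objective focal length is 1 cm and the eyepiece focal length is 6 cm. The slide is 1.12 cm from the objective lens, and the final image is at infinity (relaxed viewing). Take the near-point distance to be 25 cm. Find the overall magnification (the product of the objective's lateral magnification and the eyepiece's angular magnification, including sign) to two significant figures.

-35

Objective: 1/d_i = 1/f_obj - 1/d_o = 1/1 - 1/1.12 = 0.10714 cm^-1, so d_i = 9.333 cm.
m_obj = -d_i/d_o = -9.333/1.12 = -8.333.
Eyepiece angular magnification (image at infinity): M_eye = D/f_e = 25/6 = 4.167.
Overall M = m_obj x M_eye = (-8.333)(4.167) = -34.72.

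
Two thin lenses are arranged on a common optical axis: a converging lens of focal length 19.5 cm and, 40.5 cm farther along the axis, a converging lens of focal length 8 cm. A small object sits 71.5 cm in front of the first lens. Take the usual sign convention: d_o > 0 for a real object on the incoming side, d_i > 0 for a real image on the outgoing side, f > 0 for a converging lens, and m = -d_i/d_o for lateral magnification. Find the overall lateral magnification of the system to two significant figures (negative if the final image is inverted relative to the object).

0.53

First lens: d_i1 = 1/(1/19.5 - 1/71.5) = 26.812 cm.
m_1 = -(26.812)/71.5 = -0.3750.
The intermediate image is 26.812 cm to the right of lens 1, so d_o2 = L - d_i1 = 40.5 - 26.812 = 13.688 cm.
Second lens: d_i2 = 1/(1/8 - 1/(13.688)) = 19.253 cm.
m_2 = -(19.253)/(13.688) = -1.4066.
Total m = m_1 x m_2 = (-0.3750)(-1.4066) = 0.5275.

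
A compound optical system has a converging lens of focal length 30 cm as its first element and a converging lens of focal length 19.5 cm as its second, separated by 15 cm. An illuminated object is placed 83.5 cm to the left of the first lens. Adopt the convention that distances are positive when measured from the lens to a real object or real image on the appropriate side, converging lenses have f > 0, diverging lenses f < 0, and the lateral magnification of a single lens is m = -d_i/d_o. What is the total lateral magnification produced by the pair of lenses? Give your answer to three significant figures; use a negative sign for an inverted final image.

-0.213

First lens: d_i1 = 1/(1/30 - 1/83.5) = 46.822 cm.
m_1 = -(46.822)/83.5 = -0.5607.
This image would form 46.822 cm past lens 1, i.e. 31.822 cm beyond lens 2, so it is a virtual object for lens 2: d_o2 = 15 - 46.822 = -31.822 cm.
Second lens: d_i2 = 1/(1/19.5 - 1/(-31.822)) = 12.091 cm.
m_2 = -(12.091)/(-31.822) = 0.3800.
Total m = m_1 x m_2 = (-0.5607)(0.3800) = -0.2131.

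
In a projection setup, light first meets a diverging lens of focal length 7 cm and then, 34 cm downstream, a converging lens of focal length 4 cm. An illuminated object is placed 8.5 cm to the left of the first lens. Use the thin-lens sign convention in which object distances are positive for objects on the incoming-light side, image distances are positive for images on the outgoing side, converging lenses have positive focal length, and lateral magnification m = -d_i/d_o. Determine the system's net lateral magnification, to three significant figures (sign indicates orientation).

-0.0534

First lens: d_i1 = 1/(1/(-7) - 1/8.5) = -3.839 cm.
m_1 = -(-3.839)/8.5 = 0.4516.
The intermediate image is virtual, 3.839 cm to the left of lens 1, so d_o2 = L - d_i1 = 34 - (-3.839) = 37.839 cm.
Second lens: d_i2 = 1/(1/4 - 1/(37.839)) = 4.473 cm.
m_2 = -(4.473)/(37.839) = -0.1182.
The system's lateral magnification is m_1 m_2 = (0.4516)(-0.1182) = -0.0534.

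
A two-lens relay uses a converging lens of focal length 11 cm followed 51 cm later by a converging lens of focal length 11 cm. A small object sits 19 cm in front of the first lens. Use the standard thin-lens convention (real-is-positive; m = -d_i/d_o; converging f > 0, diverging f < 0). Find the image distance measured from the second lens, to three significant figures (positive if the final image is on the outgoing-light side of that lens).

19.7 cm

Lens 1: 1/d_i1 = 1/f_1 - 1/d_o1 = 1/11 - 1/19 = 0.03828 cm^-1, so d_i1 = 26.125 cm.
The intermediate image is 26.125 cm to the right of lens 1, so d_o2 = L - d_i1 = 51 - 26.125 = 24.875 cm.
Lens 2: 1/d_i2 = 1/f_2 - 1/d_o2 = 1/11 - 1/(24.875) = 0.05071 cm^-1, so d_i2 = 19.721 cm.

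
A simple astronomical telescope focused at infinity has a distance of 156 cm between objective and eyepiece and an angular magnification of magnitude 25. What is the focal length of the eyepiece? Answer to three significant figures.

6.00 cm

In normal adjustment the tube length equals f_obj + f_eye and |M| = f_obj/f_eye.
So f_obj = 25 f_eye and 25 f_eye + f_eye = 156 cm, giving f_eye = 156/26 = 6.000 cm and f_obj = 150.000 cm.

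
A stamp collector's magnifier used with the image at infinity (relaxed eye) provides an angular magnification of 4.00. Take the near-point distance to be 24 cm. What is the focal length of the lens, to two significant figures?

6.0 cm

For the image at infinity, M = D/f.
f = D/M = 24/4.0 = 6.000 cm.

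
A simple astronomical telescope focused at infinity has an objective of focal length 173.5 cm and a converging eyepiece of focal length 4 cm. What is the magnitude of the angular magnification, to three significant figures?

|M| = f_obj/|f_eye| = 173.5/4 = 43.375.

43.4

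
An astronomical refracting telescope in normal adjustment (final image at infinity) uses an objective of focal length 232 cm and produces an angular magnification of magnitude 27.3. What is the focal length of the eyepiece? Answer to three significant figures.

8.50 cm

|M| = f_obj/f_eye, so f_eye = f_obj/|M| = 232/27.3 = 8.498 cm.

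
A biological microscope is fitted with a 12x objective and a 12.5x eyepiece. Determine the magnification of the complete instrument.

The overall magnification of a compound microscope is the product of the objective and eyepiece magnifications:
M = M_obj x M_eye = 12 x 12.5 = 150.

150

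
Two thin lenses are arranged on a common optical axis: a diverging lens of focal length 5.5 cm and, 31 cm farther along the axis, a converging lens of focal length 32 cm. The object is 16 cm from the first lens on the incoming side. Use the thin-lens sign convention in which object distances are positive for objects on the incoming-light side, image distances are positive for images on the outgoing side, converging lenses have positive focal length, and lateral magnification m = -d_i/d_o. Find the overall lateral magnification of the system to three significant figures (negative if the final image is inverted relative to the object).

-2.65

Lens 1: 1/d_i1 = 1/f_1 - 1/d_o1 = 1/(-5.5) - 1/16 = -0.24432 cm^-1, so d_i1 = -4.093 cm.
m_1 = -(-4.093)/16 = 0.2558.
The intermediate image is virtual, 4.093 cm to the left of lens 1, so d_o2 = L - d_i1 = 31 - (-4.093) = 35.093 cm.
Lens 2: 1/d_i2 = 1/f_2 - 1/d_o2 = 1/32 - 1/(35.093) = 0.00275 cm^-1, so d_i2 = 363.068 cm.
m_2 = -(363.068)/(35.093) = -10.3459.
Overall magnification: m = m_1 m_2 = -2.6466.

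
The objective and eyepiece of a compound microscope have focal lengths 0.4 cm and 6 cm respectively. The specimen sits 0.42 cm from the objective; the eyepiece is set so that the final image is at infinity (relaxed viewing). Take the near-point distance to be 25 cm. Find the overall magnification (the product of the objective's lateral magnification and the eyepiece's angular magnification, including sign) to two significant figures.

Objective: 1/d_i = 1/f_obj - 1/d_o = 1/0.4 - 1/0.42 = 0.11905 cm^-1, so d_i = 8.400 cm.
m_obj = -d_i/d_o = -8.400/0.42 = -20.000.
Eyepiece angular magnification (image at infinity): M_eye = D/f_e = 25/6 = 4.167.
Overall M = m_obj x M_eye = (-20.000)(4.167) = -83.33.

-83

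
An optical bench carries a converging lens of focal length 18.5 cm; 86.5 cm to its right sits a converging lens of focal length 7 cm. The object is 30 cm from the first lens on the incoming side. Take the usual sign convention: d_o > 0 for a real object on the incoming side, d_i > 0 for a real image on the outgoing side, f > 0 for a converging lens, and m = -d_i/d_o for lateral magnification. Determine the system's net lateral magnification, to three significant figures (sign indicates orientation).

Lens 1: 1/d_i1 = 1/f_1 - 1/d_o1 = 1/18.5 - 1/30 = 0.02072 cm^-1, so d_i1 = 48.261 cm.
m_1 = -(48.261)/30 = -1.6087.
The intermediate image is 48.261 cm to the right of lens 1, so d_o2 = L - d_i1 = 86.5 - 48.261 = 38.239 cm.
Lens 2: 1/d_i2 = 1/f_2 - 1/d_o2 = 1/7 - 1/(38.239) = 0.11671 cm^-1, so d_i2 = 8.569 cm.
m_2 = -(8.569)/(38.239) = -0.2241.
The system's lateral magnification is m_1 m_2 = (-1.6087)(-0.2241) = 0.3605.

0.360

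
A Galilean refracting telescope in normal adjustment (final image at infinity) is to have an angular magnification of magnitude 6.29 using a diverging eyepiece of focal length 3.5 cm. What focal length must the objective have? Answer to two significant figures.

|M| = f_obj/|f_eye|, so f_obj = |M| x |f_eye| = 6.29 x 3.5 = 22.015 cm.

22 cm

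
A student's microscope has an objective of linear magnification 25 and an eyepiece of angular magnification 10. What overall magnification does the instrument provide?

The overall magnification of a compound microscope is the product of the objective and eyepiece magnifications:
M = M_obj x M_eye = 25 x 10 = 250.

250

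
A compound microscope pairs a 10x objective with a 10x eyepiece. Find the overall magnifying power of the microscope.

100

The overall magnification of a compound microscope is the product of the objective and eyepiece magnifications:
M = M_obj x M_eye = 10 x 10 = 100.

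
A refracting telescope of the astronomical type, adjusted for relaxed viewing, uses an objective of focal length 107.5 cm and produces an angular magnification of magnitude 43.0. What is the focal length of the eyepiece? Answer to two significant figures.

2.5 cm

|M| = f_obj/f_eye, so f_eye = f_obj/|M| = 107.5/43.0 = 2.500 cm.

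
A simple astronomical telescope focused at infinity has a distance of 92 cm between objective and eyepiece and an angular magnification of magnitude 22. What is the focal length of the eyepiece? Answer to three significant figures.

4.00 cm

In normal adjustment the tube length equals f_obj + f_eye and |M| = f_obj/f_eye.
So f_obj = 22 f_eye and 22 f_eye + f_eye = 92 cm, giving f_eye = 92/23 = 4.000 cm and f_obj = 88.000 cm.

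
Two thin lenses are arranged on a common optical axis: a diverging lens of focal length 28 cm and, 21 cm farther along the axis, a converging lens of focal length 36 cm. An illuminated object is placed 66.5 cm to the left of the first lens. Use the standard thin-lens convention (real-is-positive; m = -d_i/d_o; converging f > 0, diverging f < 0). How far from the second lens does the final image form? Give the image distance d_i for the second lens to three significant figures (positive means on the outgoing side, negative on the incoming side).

312 cm

Lens 1: 1/d_i1 = 1/f_1 - 1/d_o1 = 1/(-28) - 1/66.5 = -0.05075 cm^-1, so d_i1 = -19.704 cm.
The intermediate image is virtual, 19.704 cm to the left of lens 1, so d_o2 = L - d_i1 = 21 - (-19.704) = 40.704 cm.
Lens 2: 1/d_i2 = 1/f_2 - 1/d_o2 = 1/36 - 1/(40.704) = 0.00321 cm^-1, so d_i2 = 311.528 cm.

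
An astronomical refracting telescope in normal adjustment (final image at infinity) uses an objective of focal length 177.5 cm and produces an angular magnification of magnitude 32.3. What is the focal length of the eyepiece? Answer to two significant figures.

5.5 cm

|M| = f_obj/f_eye, so f_eye = f_obj/|M| = 177.5/32.3 = 5.495 cm.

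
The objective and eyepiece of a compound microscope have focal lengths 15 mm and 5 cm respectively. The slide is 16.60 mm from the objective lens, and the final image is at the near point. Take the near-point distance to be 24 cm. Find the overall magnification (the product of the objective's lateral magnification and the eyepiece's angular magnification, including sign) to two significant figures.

Convert to cm: f_obj = 15 mm = 1.5 cm; d_o = 16.60 mm = 1.66 cm.
Objective: 1/d_i = 1/f_obj - 1/d_o = 1/1.5 - 1/1.66 = 0.06426 cm^-1, so d_i = 15.563 cm.
m_obj = -d_i/d_o = -15.563/1.66 = -9.375.
Eyepiece angular magnification (image at near point): M_eye = 1 + D/f_e = 1 + 24/5 = 5.800.
Overall M = m_obj x M_eye = (-9.375)(5.800) = -54.38.

-54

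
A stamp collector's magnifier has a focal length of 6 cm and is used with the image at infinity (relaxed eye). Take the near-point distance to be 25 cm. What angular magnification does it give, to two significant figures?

M = D/f = 25/6 = 4.167.

4.2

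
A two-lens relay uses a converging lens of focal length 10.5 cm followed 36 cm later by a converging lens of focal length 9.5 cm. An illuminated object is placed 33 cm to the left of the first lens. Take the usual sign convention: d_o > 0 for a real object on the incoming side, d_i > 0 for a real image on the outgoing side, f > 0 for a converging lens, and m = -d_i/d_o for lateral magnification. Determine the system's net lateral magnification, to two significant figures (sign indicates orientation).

Applying the thin-lens equation to the first lens, 1/10.5 = 1/33 + 1/d_i1, which gives d_i1 = 15.400 cm.
Its lateral magnification is m_1 = -d_i1/d_o1 = -(15.400)/33 = -0.4667.
Object distance for lens 2: d_o2 = 36 - 15.400 = 20.600 cm.
Applying the thin-lens equation again with f_2 = 9.5 cm and d_o2 = 20.600 cm gives d_i2 = 17.631 cm.
m_2 = -(17.631)/(20.600) = -0.8559.
The system's lateral magnification is m_1 m_2 = (-0.4667)(-0.8559) = 0.3994.

0.40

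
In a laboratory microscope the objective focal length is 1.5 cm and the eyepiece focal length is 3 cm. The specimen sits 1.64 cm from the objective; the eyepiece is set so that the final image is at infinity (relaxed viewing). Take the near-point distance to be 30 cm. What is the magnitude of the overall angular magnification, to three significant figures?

Objective: 1/d_i = 1/f_obj - 1/d_o = 1/1.5 - 1/1.64 = 0.05691 cm^-1, so d_i = 17.571 cm.
m_obj = -d_i/d_o = -17.571/1.64 = -10.714.
Eyepiece angular magnification (image at infinity): M_eye = D/f_e = 30/3 = 10.000.
Overall M = m_obj x M_eye = (-10.714)(10.000) = -107.14.
|M| = 107.14.

107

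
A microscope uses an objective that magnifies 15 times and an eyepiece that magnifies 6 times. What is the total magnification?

90

The overall magnification of a compound microscope is the product of the objective and eyepiece magnifications:
M = M_obj x M_eye = 15 x 6 = 90.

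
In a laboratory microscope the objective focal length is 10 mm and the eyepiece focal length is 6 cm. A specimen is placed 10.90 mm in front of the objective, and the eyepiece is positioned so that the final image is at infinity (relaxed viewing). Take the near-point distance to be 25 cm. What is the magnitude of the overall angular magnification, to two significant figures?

46

Convert to cm: f_obj = 10 mm = 1 cm; d_o = 10.90 mm = 1.09 cm.
Objective: 1/d_i = 1/f_obj - 1/d_o = 1/1 - 1/1.09 = 0.08257 cm^-1, so d_i = 12.111 cm.
m_obj = -d_i/d_o = -12.111/1.09 = -11.111.
Eyepiece angular magnification (image at infinity): M_eye = D/f_e = 25/6 = 4.167.
Overall M = m_obj x M_eye = (-11.111)(4.167) = -46.30.
|M| = 46.30.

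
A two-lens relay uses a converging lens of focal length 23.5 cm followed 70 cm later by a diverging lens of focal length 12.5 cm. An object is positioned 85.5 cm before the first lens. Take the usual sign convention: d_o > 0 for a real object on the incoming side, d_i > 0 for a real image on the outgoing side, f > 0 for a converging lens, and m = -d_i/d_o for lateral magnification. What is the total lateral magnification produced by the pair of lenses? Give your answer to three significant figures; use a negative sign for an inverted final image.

First lens: d_i1 = 1/(1/23.5 - 1/85.5) = 32.407 cm.
m_1 = -(32.407)/85.5 = -0.3790.
Object distance for lens 2: d_o2 = 70 - 32.407 = 37.593 cm.
Second lens: d_i2 = 1/(1/(-12.5) - 1/(37.593)) = -9.381 cm.
m_2 = -(-9.381)/(37.593) = 0.2495.
The system's lateral magnification is m_1 m_2 = (-0.3790)(0.2495) = -0.0946.

-0.0946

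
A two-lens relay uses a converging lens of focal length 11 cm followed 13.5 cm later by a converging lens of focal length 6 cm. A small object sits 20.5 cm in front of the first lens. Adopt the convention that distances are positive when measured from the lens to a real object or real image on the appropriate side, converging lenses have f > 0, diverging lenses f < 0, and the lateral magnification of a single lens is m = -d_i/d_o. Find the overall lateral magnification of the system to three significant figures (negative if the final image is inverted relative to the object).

-0.428

Applying the thin-lens equation to the first lens, 1/11 = 1/20.5 + 1/d_i1, which gives d_i1 = 23.737 cm.
Its lateral magnification is m_1 = -d_i1/d_o1 = -(23.737)/20.5 = -1.1579.
Since 23.737 cm > 13.5 cm, the first image lies past the second lens and serves as a virtual object: d_o2 = L - d_i1 = -10.237 cm.
Applying the thin-lens equation again with f_2 = 6 cm and d_o2 = -10.237 cm gives d_i2 = 3.783 cm.
m_2 = -(3.783)/(-10.237) = 0.3695.
Overall magnification: m = m_1 m_2 = -0.4279.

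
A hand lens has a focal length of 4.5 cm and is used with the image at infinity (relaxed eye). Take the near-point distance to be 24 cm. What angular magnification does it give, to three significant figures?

5.33

M = D/f = 24/4.5 = 5.333.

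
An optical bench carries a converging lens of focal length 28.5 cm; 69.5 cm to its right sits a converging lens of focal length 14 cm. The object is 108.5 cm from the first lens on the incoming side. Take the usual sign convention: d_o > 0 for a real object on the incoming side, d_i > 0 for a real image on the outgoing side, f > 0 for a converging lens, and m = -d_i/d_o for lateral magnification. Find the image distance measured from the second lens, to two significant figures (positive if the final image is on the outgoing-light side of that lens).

26 cm

Lens 1: 1/d_i1 = 1/f_1 - 1/d_o1 = 1/28.5 - 1/108.5 = 0.02587 cm^-1, so d_i1 = 38.653 cm.
The intermediate image is 38.653 cm to the right of lens 1, so d_o2 = L - d_i1 = 69.5 - 38.653 = 30.847 cm.
Lens 2: 1/d_i2 = 1/f_2 - 1/d_o2 = 1/14 - 1/(30.847) = 0.03901 cm^-1, so d_i2 = 25.634 cm.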